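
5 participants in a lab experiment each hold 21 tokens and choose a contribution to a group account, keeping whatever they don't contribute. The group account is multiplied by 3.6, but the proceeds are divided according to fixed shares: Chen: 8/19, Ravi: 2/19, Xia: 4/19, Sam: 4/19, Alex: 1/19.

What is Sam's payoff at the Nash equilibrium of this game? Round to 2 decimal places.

For player j, contributing a unit is worthwhile iff 3.6 × (j's share) ≥ 1, i.e. iff j's share is at least 0.2778.
Only Chen (8/19) clears that bar, contributing 21; the remaining 4 contribute 0. Total contributed: 21.
Sam keeps 21 and receives 3.6 × 21 × 4/19 = 15.92 from the group account, for a payoff of 36.92.

36.92 tokens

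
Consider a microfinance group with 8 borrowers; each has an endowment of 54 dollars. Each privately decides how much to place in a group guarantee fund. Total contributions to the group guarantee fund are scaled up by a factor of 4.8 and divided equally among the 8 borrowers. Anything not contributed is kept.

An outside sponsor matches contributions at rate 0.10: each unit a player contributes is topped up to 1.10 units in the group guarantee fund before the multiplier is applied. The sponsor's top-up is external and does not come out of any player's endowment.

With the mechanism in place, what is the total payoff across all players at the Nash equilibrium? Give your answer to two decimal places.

432.00 dollars

Even with the mechanism, each unit contributed returns only 4.8 × 1.10 / 8 = 0.6600 per unit of net cost, so contributing nothing is still dominant.
At the Nash equilibrium no one contributes; group total payoff = 8 × 54 = 432.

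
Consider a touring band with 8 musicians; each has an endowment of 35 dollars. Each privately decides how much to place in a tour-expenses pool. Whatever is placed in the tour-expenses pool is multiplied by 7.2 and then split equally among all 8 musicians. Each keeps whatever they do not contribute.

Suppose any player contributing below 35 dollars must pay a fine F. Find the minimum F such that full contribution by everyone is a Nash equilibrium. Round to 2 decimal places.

3.50 dollars

Given the others contribute fully, the best deviation is to contribute 0 (any partial contribution still incurs the fine and gives up units whose private return 0.9000 is below 1).
Deviating from 35 to 0 saves 35 dollars but forfeits the deviator's share of the drop in the tour-expenses pool: 7.2/8 × 35 = 31.50.
So the deviation gain is 35 − 31.50 = 3.50, and the fine must be at least 3.50 dollars to wipe it out.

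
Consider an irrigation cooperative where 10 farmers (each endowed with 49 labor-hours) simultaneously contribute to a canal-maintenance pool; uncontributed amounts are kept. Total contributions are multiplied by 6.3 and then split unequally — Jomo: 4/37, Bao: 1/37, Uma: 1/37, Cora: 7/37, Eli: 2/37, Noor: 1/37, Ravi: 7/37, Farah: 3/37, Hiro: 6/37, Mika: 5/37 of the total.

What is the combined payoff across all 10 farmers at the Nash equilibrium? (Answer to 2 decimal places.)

A player with share s gets back 6.3·s per unit contributed, so full contribution is dominant for anyone with s > 1/6.3 = 0.1587 and zero contribution is dominant for anyone below.
The shares above 0.1587 belong to Cora, Ravi and Hiro, contributing 49 each; the remaining 7 contribute 0. Total contributed: 147.
The canal-maintenance pool pays out 6.3 × 147 = 926.10 in total (split across the unequal shares, but the aggregate is all that matters for the group sum).
The 7 free-riders keep 49 each, adding 343. Group total = 343 + 926.10 = 1269.10.

1269.10 labor-hours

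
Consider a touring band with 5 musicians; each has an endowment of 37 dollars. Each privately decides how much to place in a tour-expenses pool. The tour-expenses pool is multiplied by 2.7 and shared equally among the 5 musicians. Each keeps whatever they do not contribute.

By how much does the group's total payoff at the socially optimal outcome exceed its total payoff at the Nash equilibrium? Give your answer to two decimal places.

314.50 dollars

Each contributed unit returns 2.7/5 = 0.5400 to its contributor — below 1 — so contributing 0 is dominant for every player. At the Nash equilibrium everyone keeps their 37, and the group total is 5 × 37 = 185.
Each contributed unit returns 2.700 to the group as a whole (0.5400 to each of 5 players), which exceeds 1, so the social optimum is full contribution: group total = 2.700 × 185 = 499.50.
Efficiency loss = 499.50 − 185 = 314.50.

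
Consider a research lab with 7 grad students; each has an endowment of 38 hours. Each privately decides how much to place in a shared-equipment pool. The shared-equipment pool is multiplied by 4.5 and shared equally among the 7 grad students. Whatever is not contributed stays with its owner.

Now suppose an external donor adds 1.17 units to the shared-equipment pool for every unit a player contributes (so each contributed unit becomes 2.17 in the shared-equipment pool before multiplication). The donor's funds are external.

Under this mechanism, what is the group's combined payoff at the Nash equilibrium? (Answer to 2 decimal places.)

2597.49 hours

With the mechanism, a contributed unit returns 4.5 × 2.17 / 7 = 1.3950 per unit of net cost to the contributor — now above 1 — so contributing fully is weakly dominant for every player.
So the Nash equilibrium is full contribution by all 7; the group earns 4.5 × 2.17 × 266 = 2597.49.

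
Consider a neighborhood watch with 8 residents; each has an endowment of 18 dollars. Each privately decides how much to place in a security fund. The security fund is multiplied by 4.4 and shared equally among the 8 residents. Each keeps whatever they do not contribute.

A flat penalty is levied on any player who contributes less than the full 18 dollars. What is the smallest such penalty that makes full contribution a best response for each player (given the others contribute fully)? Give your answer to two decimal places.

8.10 dollars

Given the others contribute fully, the best deviation is to contribute 0 (any partial contribution still incurs the fine and gives up units whose private return 0.5500 is below 1).
Deviating from 18 to 0 saves 18 dollars but forfeits the deviator's share of the drop in the security fund: 4.4/8 × 18 = 9.90.
So the deviation gain is 18 − 9.90 = 8.10, and the fine must be at least 8.10 dollars to wipe it out.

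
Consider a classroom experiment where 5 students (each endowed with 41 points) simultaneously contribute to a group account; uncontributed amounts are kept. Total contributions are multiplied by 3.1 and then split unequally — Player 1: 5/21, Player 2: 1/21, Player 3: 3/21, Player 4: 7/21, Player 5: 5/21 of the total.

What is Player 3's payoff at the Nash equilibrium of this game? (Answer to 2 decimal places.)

Player j's private return per contributed unit is 3.1 × (j's share). Contributing is weakly dominant for j when that share is at least 1/3.1 = 0.3226, and contributing 0 is dominant otherwise.
The only share above 0.3226 is Player 4's 7/21, contributing 41; the remaining 4 contribute 0. Total contributed: 41.
Player 3 keeps 41 and receives 3.1 × 41 × 3/21 = 18.16 from the group account, for a payoff of 59.16.

59.16 points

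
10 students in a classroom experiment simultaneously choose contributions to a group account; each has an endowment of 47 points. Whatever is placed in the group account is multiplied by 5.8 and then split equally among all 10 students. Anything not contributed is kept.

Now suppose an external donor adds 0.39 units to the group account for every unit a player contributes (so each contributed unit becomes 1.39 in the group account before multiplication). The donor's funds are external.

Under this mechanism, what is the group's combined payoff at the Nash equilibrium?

470.00 points

Even with the mechanism, each unit contributed returns only 5.8 × 1.39 / 10 = 0.8062 per unit of net cost, so contributing nothing is still dominant.
Everyone keeps their endowment and the group total is 10 × 47 = 470.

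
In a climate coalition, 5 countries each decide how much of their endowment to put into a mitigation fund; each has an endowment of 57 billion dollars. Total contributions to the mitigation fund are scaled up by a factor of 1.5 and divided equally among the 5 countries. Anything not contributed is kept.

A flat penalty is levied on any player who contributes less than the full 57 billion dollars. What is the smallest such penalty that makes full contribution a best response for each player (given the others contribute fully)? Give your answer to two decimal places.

Given the others contribute fully, the best deviation is to contribute 0 (any partial contribution still incurs the fine and gives up units whose private return 0.3000 is below 1).
Deviating from 57 to 0 saves 57 billion dollars but forfeits the deviator's share of the drop in the mitigation fund: 1.5/5 × 57 = 17.10.
So the deviation gain is 57 − 17.10 = 39.90, and the fine must be at least 39.90 billion dollars to wipe it out.

39.90 billion dollars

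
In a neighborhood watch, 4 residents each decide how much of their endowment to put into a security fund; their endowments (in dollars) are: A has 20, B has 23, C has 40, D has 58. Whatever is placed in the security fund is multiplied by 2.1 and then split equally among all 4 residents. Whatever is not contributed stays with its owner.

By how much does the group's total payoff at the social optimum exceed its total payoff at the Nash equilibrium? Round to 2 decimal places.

The private return per contributed unit is 2.1/4 = 0.5250 < 1 for every player regardless of endowment, so the Nash equilibrium is zero contribution and the group total is Σ E_j = 20 + 23 + 40 + 58 = 141.
Each contributed unit returns 2.100 to the group, so the social optimum is full contribution by everyone: group total = 2.100 × 141 = 296.10.
Efficiency loss = (2.100 − 1) × 141 = 155.10.

155.10 dollars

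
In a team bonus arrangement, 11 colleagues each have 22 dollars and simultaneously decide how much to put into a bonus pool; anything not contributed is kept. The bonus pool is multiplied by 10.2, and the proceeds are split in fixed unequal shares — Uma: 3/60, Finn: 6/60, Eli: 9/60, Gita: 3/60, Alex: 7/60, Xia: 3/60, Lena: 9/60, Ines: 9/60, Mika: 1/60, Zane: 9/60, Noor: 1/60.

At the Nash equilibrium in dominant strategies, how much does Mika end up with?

44.44 dollars

A player with share s gets back 10.2·s per unit contributed, so full contribution is dominant for anyone with s > 1/10.2 = 0.0980 and zero contribution is dominant for anyone below.
The shares above 0.0980 belong to Finn, Eli, Alex, Lena, Ines and Zane, contributing 22 each; the remaining 5 contribute 0. Total contributed: 132.
Mika keeps 22 and receives 10.2 × 132 × 1/60 = 22.44 from the bonus pool, for a payoff of 44.44.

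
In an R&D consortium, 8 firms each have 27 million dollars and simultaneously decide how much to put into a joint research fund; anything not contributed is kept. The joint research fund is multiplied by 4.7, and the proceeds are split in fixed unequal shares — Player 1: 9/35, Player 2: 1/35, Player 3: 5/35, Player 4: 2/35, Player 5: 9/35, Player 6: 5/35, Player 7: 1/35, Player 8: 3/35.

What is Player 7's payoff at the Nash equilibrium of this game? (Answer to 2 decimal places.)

34.25 million dollars

For player j, contributing a unit is worthwhile iff 4.7 × (j's share) ≥ 1, i.e. iff j's share is at least 0.2128.
Player 1 and Player 5 clear that bar, contributing 27 each; the remaining 6 contribute 0. Total contributed: 54.
Player 7 keeps 27 and receives 4.7 × 54 × 1/35 = 7.25 from the joint research fund, for a payoff of 34.25.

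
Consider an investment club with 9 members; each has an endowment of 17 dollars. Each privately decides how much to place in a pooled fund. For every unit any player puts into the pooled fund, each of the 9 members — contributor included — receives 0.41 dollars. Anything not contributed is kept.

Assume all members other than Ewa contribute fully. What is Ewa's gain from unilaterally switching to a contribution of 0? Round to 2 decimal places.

10.03 dollars

Switching from a contribution of 17 to 0 lets Ewa keep an extra 17 dollars, but lowers the pooled fund by 17, which costs Ewa their own share of that drop: 0.41 × 17 = 6.97.
Net gain = 17 − 6.97 = 10.03. The private return per contributed unit (0.41) is below 1, so free-riding is indeed the best response regardless of what the others do.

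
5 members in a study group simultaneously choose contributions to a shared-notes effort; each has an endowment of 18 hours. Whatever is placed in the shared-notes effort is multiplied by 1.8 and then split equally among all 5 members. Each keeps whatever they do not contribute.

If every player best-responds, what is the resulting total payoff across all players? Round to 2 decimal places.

90.00 hours

Each contributed unit returns 1.8/5 = 0.3600 to its contributor — below 1 — so contributing 0 is dominant for every player. At the Nash equilibrium everyone keeps their 18, and the group total is 5 × 18 = 90.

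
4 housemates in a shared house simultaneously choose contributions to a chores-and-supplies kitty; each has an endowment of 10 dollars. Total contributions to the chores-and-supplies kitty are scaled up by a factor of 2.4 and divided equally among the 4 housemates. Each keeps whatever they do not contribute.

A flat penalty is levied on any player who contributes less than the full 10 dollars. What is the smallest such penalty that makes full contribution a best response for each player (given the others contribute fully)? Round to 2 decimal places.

Given the others contribute fully, the best deviation is to contribute 0 (any partial contribution still incurs the fine and gives up units whose private return 0.6000 is below 1).
Deviating from 10 to 0 saves 10 dollars but forfeits the deviator's share of the drop in the chores-and-supplies kitty: 2.4/4 × 10 = 6.00.
So the deviation gain is 10 − 6.00 = 4.00, and the fine must be at least 4.00 dollars to wipe it out.

4.00 dollars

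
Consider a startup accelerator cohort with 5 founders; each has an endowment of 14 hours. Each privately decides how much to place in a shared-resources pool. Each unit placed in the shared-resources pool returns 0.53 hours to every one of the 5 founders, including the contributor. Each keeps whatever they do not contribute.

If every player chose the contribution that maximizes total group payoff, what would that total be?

Each contributed unit returns 2.650 to the group as a whole (0.53 to each of 5 players), which exceeds 1, so the social optimum is full contribution: group total = 2.650 × 70 = 185.50.

185.50 hours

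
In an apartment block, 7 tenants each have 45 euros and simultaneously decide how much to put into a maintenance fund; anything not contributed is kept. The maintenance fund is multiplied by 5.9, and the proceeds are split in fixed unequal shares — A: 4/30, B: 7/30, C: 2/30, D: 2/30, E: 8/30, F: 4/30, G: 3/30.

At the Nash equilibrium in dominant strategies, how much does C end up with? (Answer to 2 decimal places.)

Player j's private return per contributed unit is 5.9 × (j's share). Contributing is weakly dominant for j when that share is at least 1/5.9 = 0.1695, and contributing 0 is dominant otherwise.
B and E are above the threshold, contributing 45 each; the remaining 5 contribute 0. Total contributed: 90.
C keeps 45 and receives 5.9 × 90 × 2/30 = 35.40 from the maintenance fund, for a payoff of 80.40.

80.40 euros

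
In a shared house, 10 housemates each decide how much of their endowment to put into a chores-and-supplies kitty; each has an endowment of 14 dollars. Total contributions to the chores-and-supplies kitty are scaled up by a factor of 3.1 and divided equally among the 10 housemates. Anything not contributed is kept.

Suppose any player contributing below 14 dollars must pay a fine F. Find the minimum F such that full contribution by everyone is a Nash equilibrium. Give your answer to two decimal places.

9.66 dollars

Given the others contribute fully, the best deviation is to contribute 0 (any partial contribution still incurs the fine and gives up units whose private return 0.3100 is below 1).
Deviating from 14 to 0 saves 14 dollars but forfeits the deviator's share of the drop in the chores-and-supplies kitty: 3.1/10 × 14 = 4.34.
So the deviation gain is 14 − 4.34 = 9.66, and the fine must be at least 9.66 dollars to wipe it out.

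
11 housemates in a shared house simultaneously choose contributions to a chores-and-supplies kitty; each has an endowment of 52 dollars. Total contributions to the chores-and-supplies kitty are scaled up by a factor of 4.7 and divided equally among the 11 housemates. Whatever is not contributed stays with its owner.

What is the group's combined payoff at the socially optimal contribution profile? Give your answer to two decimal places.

2688.40 dollars

Each contributed unit returns 4.700 to the group as a whole (0.4273 to each of 11 players), which exceeds 1, so the social optimum is full contribution: group total = 4.700 × 572 = 2688.40.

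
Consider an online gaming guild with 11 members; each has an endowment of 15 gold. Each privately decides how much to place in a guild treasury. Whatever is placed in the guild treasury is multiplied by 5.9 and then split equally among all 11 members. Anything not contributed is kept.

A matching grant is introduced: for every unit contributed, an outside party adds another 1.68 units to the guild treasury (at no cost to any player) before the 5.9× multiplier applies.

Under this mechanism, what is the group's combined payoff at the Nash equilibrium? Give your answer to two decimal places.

With the mechanism, a contributed unit returns 5.9 × 2.68 / 11 = 1.4375 per unit of net cost to the contributor — now above 1 — so contributing fully is weakly dominant for every player.
So the Nash equilibrium is full contribution by all 11; the group earns 5.9 × 2.68 × 165 = 2608.98.

2608.98 gold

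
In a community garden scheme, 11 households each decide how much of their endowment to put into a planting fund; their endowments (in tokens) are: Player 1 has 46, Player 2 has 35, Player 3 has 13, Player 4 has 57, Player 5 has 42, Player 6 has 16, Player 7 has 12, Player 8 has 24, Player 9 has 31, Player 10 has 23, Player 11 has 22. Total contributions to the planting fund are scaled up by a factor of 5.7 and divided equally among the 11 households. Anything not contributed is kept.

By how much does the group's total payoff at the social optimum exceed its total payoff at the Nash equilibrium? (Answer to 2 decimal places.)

The private return per contributed unit is 5.7/11 = 0.5182 < 1 for every player regardless of endowment, so the Nash equilibrium is zero contribution and the group total is Σ E_j = 46 + 35 + 13 + 57 + 42 + 16 + 12 + 24 + 31 + 23 + 22 = 321.
Each contributed unit returns 5.700 to the group, so the social optimum is full contribution by everyone: group total = 5.700 × 321 = 1829.70.
Efficiency loss = (5.700 − 1) × 321 = 1508.70.

1508.70 tokens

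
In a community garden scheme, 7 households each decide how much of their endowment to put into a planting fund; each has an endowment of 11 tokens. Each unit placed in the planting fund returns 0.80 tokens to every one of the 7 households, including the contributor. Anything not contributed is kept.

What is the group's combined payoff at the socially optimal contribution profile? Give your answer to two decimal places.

Each contributed unit returns 5.600 to the group as a whole (0.80 to each of 7 players), which exceeds 1, so the social optimum is full contribution: group total = 5.600 × 77 = 431.20.

431.20 tokens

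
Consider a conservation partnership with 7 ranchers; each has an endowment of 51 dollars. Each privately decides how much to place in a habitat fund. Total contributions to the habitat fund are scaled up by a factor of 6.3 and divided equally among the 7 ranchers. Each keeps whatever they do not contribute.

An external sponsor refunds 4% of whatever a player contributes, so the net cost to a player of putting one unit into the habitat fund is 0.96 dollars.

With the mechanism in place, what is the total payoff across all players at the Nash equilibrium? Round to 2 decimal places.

357.00 dollars

With the mechanism, a contributed unit returns (6.3/7) / 0.96 = 0.9375 per unit of net cost — still below 1 — so contributing 0 remains dominant for every player.
Everyone keeps their endowment and the group total is 7 × 51 = 357.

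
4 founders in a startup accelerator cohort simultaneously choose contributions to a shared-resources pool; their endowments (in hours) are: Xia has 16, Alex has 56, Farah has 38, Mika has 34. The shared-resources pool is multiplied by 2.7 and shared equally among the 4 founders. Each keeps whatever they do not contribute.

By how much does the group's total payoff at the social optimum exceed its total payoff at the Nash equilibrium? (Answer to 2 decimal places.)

244.80 hours

The private return per contributed unit is 2.7/4 = 0.6750 < 1 for every player regardless of endowment, so the Nash equilibrium is zero contribution and the group total is Σ E_j = 16 + 56 + 38 + 34 = 144.
Each contributed unit returns 2.700 to the group, so the social optimum is full contribution by everyone: group total = 2.700 × 144 = 388.80.
Efficiency loss = (2.700 − 1) × 144 = 244.80.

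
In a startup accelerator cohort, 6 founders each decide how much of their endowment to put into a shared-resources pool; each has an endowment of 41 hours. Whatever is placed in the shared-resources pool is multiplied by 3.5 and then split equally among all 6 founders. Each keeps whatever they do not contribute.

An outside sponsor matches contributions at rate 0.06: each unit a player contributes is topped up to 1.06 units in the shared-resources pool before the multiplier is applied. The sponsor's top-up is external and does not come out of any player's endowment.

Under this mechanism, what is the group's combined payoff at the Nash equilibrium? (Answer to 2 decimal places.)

246.00 hours

Even with the mechanism, each unit contributed returns only 3.5 × 1.06 / 6 = 0.6183 per unit of net cost, so contributing nothing is still dominant.
Everyone keeps their endowment and the group total is 6 × 41 = 246.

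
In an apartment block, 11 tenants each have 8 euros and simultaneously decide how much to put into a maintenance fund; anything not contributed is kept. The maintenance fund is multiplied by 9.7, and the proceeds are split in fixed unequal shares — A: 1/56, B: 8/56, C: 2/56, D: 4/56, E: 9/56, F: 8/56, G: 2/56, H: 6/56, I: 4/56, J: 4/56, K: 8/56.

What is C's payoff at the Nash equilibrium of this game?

Player j's private return per contributed unit is 9.7 × (j's share). Contributing is weakly dominant for j when that share is at least 1/9.7 = 0.1031, and contributing 0 is dominant otherwise.
The shares above 0.1031 belong to B, E, F, H and K, contributing 8 each; the remaining 6 contribute 0. Total contributed: 40.
C keeps 8 and receives 9.7 × 40 × 2/56 = 13.86 from the maintenance fund, for a payoff of 21.86.

21.86 euros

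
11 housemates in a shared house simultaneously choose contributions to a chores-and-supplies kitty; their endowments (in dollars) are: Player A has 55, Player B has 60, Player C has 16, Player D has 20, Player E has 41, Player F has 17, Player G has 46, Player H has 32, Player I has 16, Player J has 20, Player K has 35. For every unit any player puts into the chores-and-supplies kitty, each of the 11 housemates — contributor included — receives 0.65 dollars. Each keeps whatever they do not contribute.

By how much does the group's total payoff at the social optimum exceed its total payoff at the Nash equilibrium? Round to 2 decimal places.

2201.70 dollars

The private return per contributed unit is 0.65 < 1 for everyone, so the Nash equilibrium is zero contribution and the group total is Σ E_j = 55 + 60 + 16 + 20 + 41 + 17 + 46 + 32 + 16 + 20 + 35 = 358.
Each contributed unit returns 7.150 to the group, so the social optimum is full contribution by everyone: group total = 7.150 × 358 = 2559.70.
Efficiency loss = (7.150 − 1) × 358 = 2201.70.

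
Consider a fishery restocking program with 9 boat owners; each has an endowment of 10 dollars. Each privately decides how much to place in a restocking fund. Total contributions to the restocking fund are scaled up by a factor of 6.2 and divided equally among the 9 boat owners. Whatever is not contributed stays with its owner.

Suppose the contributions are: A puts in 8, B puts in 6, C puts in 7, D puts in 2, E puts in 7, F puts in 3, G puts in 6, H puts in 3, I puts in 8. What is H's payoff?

41.44 dollars

Total contributed: 8 + 6 + 7 + 2 + 7 + 3 + 6 + 3 + 8 = 50.
Each receives 6.2 × 50 / 9 = 34.44 from the restocking fund.
H keeps 10 − 3 = 7, so H's payoff is 7 + 34.44 = 41.44.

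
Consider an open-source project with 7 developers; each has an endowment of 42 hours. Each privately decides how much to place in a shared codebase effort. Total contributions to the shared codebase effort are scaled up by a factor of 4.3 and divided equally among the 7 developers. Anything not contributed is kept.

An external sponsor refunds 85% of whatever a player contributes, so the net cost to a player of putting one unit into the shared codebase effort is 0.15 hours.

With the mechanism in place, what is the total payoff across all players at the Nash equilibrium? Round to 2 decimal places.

1514.10 hours

Under the mechanism each unit contributed yields (4.3/7) / 0.15 = 4.0952 back to its contributor per unit of net cost, which exceeds 1, making full contribution the dominant choice for everyone.
At the Nash equilibrium everyone contributes 42. Group total payoff = 7 × (42 × 0.85 + 4.3 × 42) = 1514.10.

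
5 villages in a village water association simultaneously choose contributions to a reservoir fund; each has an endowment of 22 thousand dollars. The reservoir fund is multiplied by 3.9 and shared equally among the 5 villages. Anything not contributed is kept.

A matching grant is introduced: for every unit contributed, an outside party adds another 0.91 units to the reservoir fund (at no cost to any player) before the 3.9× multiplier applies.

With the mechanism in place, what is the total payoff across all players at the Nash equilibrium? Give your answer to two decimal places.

819.39 thousand dollars

With the mechanism, a contributed unit returns 3.9 × 1.91 / 5 = 1.4898 per unit of net cost to the contributor — now above 1 — so contributing fully is weakly dominant for every player.
So the Nash equilibrium is full contribution by all 5; the group earns 3.9 × 1.91 × 110 = 819.39.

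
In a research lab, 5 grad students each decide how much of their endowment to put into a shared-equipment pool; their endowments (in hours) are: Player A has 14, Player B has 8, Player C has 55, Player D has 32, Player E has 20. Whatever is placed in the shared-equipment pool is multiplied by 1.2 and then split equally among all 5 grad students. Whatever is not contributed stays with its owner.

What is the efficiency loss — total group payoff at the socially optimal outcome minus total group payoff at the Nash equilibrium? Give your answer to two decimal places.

25.80 hours

The private return per contributed unit is 1.2/5 = 0.2400 < 1 for every player regardless of endowment, so the Nash equilibrium is zero contribution and the group total is Σ E_j = 14 + 8 + 55 + 32 + 20 = 129.
Each contributed unit returns 1.200 to the group, so the social optimum is full contribution by everyone: group total = 1.200 × 129 = 154.80.
Efficiency loss = (1.200 − 1) × 129 = 25.80.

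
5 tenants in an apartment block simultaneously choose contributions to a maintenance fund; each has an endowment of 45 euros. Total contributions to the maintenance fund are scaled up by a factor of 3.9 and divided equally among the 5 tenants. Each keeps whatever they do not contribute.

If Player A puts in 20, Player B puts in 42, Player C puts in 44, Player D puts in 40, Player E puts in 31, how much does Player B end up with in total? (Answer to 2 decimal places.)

141.06 euros

Total contributed: 20 + 42 + 44 + 40 + 31 = 177.
Each receives 3.9 × 177 / 5 = 138.06 from the maintenance fund.
Player B keeps 45 − 42 = 3, so Player B's payoff is 3 + 138.06 = 141.06.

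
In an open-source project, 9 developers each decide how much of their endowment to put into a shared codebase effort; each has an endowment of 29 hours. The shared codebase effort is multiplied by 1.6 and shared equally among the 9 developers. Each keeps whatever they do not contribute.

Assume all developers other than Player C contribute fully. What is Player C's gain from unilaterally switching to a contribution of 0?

23.84 hours

Switching from a contribution of 29 to 0 lets Player C keep an extra 29 hours, but lowers the shared codebase effort by 29, which costs Player C their own share of that drop: 1.6/9 × 29 = 5.16.
Net gain = 29 − 5.16 = 23.84. The private return per contributed unit (0.1778) is below 1, so free-riding is indeed the best response regardless of what the others do.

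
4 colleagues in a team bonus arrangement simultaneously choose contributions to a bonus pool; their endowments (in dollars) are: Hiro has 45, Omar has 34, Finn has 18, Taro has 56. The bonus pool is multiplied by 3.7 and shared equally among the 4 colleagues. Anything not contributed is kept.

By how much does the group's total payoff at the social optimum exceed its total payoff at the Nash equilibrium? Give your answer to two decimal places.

413.10 dollars

The private return per contributed unit is 3.7/4 = 0.9250 < 1 for every player regardless of endowment, so the Nash equilibrium is zero contribution and the group total is Σ E_j = 45 + 34 + 18 + 56 = 153.
Each contributed unit returns 3.700 to the group, so the social optimum is full contribution by everyone: group total = 3.700 × 153 = 566.10.
Efficiency loss = (3.700 − 1) × 153 = 413.10.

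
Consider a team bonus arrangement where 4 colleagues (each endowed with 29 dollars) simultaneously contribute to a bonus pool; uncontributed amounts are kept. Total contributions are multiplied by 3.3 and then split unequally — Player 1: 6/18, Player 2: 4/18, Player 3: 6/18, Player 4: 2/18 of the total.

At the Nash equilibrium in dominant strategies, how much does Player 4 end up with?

50.27 dollars

For player j, contributing a unit is worthwhile iff 3.3 × (j's share) ≥ 1, i.e. iff j's share is at least 0.3030.
Player 1 and Player 3 are above the threshold, contributing 29 each; the remaining 2 contribute 0. Total contributed: 58.
Player 4 keeps 29 and receives 3.3 × 58 × 2/18 = 21.27 from the bonus pool, for a payoff of 50.27.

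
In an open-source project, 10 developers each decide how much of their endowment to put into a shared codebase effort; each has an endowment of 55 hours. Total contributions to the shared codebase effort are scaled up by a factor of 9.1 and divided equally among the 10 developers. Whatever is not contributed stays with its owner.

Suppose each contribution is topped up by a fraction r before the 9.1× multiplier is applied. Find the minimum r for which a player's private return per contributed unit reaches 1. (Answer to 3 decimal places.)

0.099

With matching at rate r, one contributed unit becomes (1 + r) in the shared codebase effort and returns 9.1 × (1 + r) / 10 to the contributor.
Setting this equal to 1: 1 + r = 10/9.1 = 1.0989.
So the minimum matching rate is r = 1.0989 − 1 = 0.099.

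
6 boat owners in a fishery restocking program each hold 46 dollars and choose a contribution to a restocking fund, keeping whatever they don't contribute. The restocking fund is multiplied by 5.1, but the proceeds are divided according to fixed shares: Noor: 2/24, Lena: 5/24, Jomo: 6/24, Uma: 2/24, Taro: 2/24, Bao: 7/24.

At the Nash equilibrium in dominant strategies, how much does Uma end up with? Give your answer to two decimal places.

For player j, contributing a unit is worthwhile iff 5.1 × (j's share) ≥ 1, i.e. iff j's share is at least 0.1961.
Lena, Jomo and Bao are above the threshold, contributing 46 each; the remaining 3 contribute 0. Total contributed: 138.
Uma keeps 46 and receives 5.1 × 138 × 2/24 = 58.65 from the restocking fund, for a payoff of 104.65.

104.65 dollars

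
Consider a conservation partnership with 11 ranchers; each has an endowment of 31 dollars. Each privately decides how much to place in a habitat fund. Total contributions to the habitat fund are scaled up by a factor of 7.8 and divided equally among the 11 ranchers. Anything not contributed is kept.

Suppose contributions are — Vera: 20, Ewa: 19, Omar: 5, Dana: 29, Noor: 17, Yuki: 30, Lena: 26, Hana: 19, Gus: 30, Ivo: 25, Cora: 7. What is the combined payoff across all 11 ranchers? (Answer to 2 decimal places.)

1884.60 dollars

Total contributed: 20 + 19 + 5 + 29 + 17 + 30 + 26 + 19 + 30 + 25 + 7 = 227; total kept: 11 × 31 − 227 = 114.
The habitat fund pays out 7.8 × 227 = 1770.60 in aggregate.
Group total = 114 + 1770.60 = 1884.60.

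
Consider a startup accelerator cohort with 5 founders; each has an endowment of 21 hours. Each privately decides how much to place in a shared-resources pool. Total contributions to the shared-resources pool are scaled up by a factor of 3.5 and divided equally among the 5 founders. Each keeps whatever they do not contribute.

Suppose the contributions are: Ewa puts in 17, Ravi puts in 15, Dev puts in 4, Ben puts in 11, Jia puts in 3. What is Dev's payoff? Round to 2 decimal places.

Total contributed: 17 + 15 + 4 + 11 + 3 = 50.
Each receives 3.5 × 50 / 5 = 35.00 from the shared-resources pool.
Dev keeps 21 − 4 = 17, so Dev's payoff is 17 + 35.00 = 52.00.

52.00 hours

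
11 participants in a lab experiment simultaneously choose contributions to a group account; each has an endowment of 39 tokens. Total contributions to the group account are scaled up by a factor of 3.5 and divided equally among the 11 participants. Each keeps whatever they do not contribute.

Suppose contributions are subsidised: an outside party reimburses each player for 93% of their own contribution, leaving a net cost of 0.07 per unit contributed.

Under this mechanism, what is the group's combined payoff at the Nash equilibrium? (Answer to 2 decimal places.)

1900.47 tokens

Under the mechanism each unit contributed yields (3.5/11) / 0.07 = 4.5455 back to its contributor per unit of net cost, which exceeds 1, making full contribution the dominant choice for everyone.
At the Nash equilibrium everyone contributes 39. Group total payoff = 11 × (39 × 0.93 + 3.5 × 39) = 1900.47.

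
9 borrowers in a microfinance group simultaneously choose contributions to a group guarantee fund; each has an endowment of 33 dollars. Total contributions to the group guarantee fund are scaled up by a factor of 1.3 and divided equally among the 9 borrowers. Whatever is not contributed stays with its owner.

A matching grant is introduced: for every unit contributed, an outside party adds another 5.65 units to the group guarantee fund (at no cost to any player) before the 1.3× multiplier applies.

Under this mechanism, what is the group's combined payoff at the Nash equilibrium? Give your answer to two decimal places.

Even with the mechanism, each unit contributed returns only 1.3 × 6.65 / 9 = 0.9606 per unit of net cost, so contributing nothing is still dominant.
Everyone keeps their endowment and the group total is 9 × 33 = 297.

297.00 dollars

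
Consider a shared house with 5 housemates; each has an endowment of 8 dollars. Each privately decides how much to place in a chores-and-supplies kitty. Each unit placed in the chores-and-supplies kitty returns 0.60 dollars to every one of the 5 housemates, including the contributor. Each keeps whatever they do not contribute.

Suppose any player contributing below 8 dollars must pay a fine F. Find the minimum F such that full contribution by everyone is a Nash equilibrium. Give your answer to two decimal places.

Given the others contribute fully, the best deviation is to contribute 0 (any partial contribution still incurs the fine and gives up units whose private return 0.60 is below 1).
Deviating from 8 to 0 saves 8 dollars but forfeits the deviator's share of the drop in the chores-and-supplies kitty: 0.60 × 8 = 4.80.
So the deviation gain is 8 − 4.80 = 3.20, and the fine must be at least 3.20 dollars to wipe it out.

3.20 dollars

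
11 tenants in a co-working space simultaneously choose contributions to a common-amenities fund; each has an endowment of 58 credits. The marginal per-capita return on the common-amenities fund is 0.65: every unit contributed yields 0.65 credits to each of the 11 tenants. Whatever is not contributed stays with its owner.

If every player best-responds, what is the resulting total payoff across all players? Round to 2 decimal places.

638.00 credits

The private return per contributed unit is 0.65 < 1, so contributing 0 is dominant for every player. At the Nash equilibrium everyone keeps their 58, and the group total is 11 × 58 = 638.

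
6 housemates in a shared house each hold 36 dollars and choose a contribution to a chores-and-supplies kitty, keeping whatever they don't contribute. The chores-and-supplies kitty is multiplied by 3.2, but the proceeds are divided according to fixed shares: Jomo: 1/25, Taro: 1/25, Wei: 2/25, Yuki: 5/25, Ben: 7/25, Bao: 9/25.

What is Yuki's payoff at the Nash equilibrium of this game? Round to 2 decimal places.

For player j, contributing a unit is worthwhile iff 3.2 × (j's share) ≥ 1, i.e. iff j's share is at least 0.3125.
Bao alone (share 9/25) is above the threshold, contributing 36; the remaining 5 contribute 0. Total contributed: 36.
Yuki keeps 36 and receives 3.2 × 36 × 5/25 = 23.04 from the chores-and-supplies kitty, for a payoff of 59.04.

59.04 dollars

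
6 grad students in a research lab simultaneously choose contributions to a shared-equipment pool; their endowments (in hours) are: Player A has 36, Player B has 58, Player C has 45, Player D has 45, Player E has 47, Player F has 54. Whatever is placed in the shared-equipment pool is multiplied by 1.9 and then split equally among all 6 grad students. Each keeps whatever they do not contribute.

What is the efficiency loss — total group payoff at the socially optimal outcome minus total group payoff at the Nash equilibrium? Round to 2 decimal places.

256.50 hours

The private return per contributed unit is 1.9/6 = 0.3167 < 1 for every player regardless of endowment, so the Nash equilibrium is zero contribution and the group total is Σ E_j = 36 + 58 + 45 + 45 + 47 + 54 = 285.
Each contributed unit returns 1.900 to the group, so the social optimum is full contribution by everyone: group total = 1.900 × 285 = 541.50.
Efficiency loss = (1.900 − 1) × 285 = 256.50.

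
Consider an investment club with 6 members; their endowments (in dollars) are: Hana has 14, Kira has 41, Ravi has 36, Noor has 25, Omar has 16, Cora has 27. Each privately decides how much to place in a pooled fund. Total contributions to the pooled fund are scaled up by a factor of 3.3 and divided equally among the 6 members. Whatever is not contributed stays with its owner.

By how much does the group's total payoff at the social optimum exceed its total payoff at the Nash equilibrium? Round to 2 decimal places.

365.70 dollars

The private return per contributed unit is 3.3/6 = 0.5500 < 1 for every player regardless of endowment, so the Nash equilibrium is zero contribution and the group total is Σ E_j = 14 + 41 + 36 + 25 + 16 + 27 = 159.
Each contributed unit returns 3.300 to the group, so the social optimum is full contribution by everyone: group total = 3.300 × 159 = 524.70.
Efficiency loss = (3.300 − 1) × 159 = 365.70.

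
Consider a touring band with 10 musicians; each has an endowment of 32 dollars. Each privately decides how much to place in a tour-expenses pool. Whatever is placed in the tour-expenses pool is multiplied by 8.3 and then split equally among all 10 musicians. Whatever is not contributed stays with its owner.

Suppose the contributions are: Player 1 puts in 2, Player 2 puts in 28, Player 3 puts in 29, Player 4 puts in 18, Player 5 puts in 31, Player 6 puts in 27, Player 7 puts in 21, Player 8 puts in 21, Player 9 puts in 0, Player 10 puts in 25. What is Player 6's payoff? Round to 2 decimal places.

172.66 dollars

Total contributed: 2 + 28 + 29 + 18 + 31 + 27 + 21 + 21 + 0 + 25 = 202.
Each receives 8.3 × 202 / 10 = 167.66 from the tour-expenses pool.
Player 6 keeps 32 − 27 = 5, so Player 6's payoff is 5 + 167.66 = 172.66.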